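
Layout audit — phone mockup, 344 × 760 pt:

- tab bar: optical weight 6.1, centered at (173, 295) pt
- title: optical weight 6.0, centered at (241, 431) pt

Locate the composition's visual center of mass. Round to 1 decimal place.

Total weight = 6.1 + 6.0 = 12.1.
Σw·x = 6.1·173 + 6.0·241 = 2501.3, so x̄ = 2501.3/12.1 ≈ 206.72.
Σw·y = 6.1·295 + 6.0·431 = 4385.5, so ȳ = 4385.5/12.1 ≈ 362.44.

(206.7, 362.4)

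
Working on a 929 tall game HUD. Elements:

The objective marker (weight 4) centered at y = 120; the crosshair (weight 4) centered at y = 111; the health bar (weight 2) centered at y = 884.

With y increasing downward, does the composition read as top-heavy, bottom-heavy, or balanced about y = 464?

top-heavy

Total weight = 4 + 4 + 2 = 10.
Σw·y = 4·120 + 4·111 + 2·884 = 2692, so ȳ = 2692/10 ≈ 269.20.
269.2 lies above (smaller y than) the midline 464, so the layout is top-heavy.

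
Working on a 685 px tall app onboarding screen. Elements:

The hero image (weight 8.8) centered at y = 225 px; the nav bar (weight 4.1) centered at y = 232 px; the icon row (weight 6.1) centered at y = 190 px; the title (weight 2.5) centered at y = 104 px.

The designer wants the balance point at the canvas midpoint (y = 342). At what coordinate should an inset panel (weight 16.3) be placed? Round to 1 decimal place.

With the inset panel, Σw becomes 8.8 + 4.1 + 6.1 + 2.5 + 16.3 = 37.8.
y: need Σw·y = 37.8·342 = 12927.6. Existing = 8.8·225 + 4.1·232 + 6.1·190 + 2.5·104 = 4350.2. Remainder 8577.4 / 16.3 ≈ 526.22.

y ≈ 526.2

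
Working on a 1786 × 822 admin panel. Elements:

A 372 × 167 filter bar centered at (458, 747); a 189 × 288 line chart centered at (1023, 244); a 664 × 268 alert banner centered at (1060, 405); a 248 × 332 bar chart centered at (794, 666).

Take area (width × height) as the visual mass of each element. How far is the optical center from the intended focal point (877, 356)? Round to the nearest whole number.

≈ 141

Taking area as weight: filter bar 372·167 = 62124, line chart 189·288 = 54432, alert banner 664·268 = 177952, bar chart 248·332 = 82336. Sum 376844.
x-moment: 62124·458 + 54432·1023 + 177952·1060 + 82336·794 = 338140632; centroid 338140632/376844 ≈ 897.30.
y-moment: 62124·747 + 54432·244 + 177952·405 + 82336·666 = 186594372; centroid 186594372/376844 ≈ 495.15.
Relative to (877, 356): Δ = (20.30, 139.15); |Δ| = √(20.30² + 139.15²) ≈ 140.62.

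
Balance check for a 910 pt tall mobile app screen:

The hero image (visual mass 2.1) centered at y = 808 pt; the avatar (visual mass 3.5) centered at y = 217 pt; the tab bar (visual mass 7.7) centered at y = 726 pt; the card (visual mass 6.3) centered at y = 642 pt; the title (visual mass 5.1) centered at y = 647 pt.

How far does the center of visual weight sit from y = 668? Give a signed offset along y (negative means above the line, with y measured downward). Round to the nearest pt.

≈ -45 pt

Σw = 2.1 + 3.5 + 7.7 + 6.3 + 5.1 = 24.7.
y: (2.1·808 + 3.5·217 + 7.7·726 + 6.3·642 + 5.1·647) / 24.7 = 15390.8 / 24.7 ≈ 623.11
Offset from y = 668: 623.11 − 668 ≈ -44.89.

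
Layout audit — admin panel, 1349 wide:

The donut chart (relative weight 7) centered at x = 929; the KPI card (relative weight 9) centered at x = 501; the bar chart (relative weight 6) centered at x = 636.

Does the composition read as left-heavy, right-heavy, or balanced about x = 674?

balanced

Total weight = 7 + 9 + 6 = 22.
x: (7·929 + 9·501 + 6·636) / 22 = 14828 / 22 ≈ 674.00
The centroid 674.00 matches the midline at 674, so the layout is balanced.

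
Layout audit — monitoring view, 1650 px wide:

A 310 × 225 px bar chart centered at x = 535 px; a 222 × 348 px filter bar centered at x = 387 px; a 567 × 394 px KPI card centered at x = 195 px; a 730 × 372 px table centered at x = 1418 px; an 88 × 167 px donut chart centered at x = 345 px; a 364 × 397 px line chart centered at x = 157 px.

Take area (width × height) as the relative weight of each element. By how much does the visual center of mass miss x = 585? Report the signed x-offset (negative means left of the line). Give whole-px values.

Taking area as weight: bar chart 310·225 = 69750, filter bar 222·348 = 77256, KPI card 567·394 = 223398, table 730·372 = 271560, donut chart 88·167 = 14696, line chart 364·397 = 144508. Sum 801168.
x-moment: 69750·535 + 77256·387 + 223398·195 + 271560·1418 + 14696·345 + 144508·157 = 523606888; centroid 523606888/801168 ≈ 653.55.
Offset from x = 585: 653.55 − 585 ≈ 68.55.

≈ 69 px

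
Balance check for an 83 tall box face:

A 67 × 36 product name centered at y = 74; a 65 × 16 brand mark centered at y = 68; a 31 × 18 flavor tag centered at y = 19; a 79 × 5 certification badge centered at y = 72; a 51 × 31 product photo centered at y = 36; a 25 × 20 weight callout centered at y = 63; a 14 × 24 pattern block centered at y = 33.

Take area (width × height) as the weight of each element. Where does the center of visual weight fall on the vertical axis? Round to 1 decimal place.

Taking area as weight: product name 67·36 = 2412, brand mark 65·16 = 1040, flavor tag 31·18 = 558, certification badge 79·5 = 395, product photo 51·31 = 1581, weight callout 25·20 = 500, pattern block 14·24 = 336. Sum 6822.
y: moment 387754 / weight 6822 ≈ 56.84

y ≈ 56.8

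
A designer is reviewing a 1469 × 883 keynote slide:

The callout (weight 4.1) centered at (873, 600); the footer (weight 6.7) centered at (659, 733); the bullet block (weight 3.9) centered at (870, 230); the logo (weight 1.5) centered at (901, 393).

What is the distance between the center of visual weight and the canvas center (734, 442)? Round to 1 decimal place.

Total weight = 4.1 + 6.7 + 3.9 + 1.5 = 16.2.
x: (4.1·873 + 6.7·659 + 3.9·870 + 1.5·901) / 16.2 = 12739.1 / 16.2 ≈ 786.36
y: (4.1·600 + 6.7·733 + 3.9·230 + 1.5·393) / 16.2 = 8857.6 / 16.2 ≈ 546.77
Relative to (734, 442): Δ = (52.36, 104.77); |Δ| = √(52.36² + 104.77²) ≈ 117.12.

≈ 117.1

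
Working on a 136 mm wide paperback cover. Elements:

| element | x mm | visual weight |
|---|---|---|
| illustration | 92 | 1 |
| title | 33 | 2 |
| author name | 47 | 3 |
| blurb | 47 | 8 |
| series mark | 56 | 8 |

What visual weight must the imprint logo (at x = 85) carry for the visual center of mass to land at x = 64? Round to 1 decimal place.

Known weights sum to 1 + 2 + 3 + 8 + 8 = 22; their moment is 1·92 + 2·33 + 3·47 + 8·47 + 8·56 = 1123.
For the centroid to hit 64: (1123 + w·85) / (22 + w) = 64.
Solving: w = (64·22 − 1123) / (85 − 64) = 285 / 21 ≈ 13.57.

w ≈ 13.6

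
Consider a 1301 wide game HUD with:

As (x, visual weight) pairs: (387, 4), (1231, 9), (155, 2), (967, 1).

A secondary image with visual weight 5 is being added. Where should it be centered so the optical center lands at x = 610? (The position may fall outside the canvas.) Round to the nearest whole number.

x ≈ -219

New total weight: (4 + 9 + 2 + 1) + 5 = 21.
Along x: (13904 + 5·x) / 21 = 610 (existing moment 4·387 + 9·1231 + 2·155 + 1·967 = 13904) ⇒ x = (12810 − 13904) / 5 ≈ -218.80.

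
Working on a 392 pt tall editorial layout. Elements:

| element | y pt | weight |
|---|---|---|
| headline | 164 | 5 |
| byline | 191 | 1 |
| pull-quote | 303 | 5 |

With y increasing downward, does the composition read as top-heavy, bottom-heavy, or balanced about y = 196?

Σw = 5 + 1 + 5 = 11.
y-moment: 5·164 + 1·191 + 5·303 = 2526; centroid 2526/11 ≈ 229.64.
Since 229.6 is below (larger y than) 196, the composition reads bottom-heavy.

bottom-heavy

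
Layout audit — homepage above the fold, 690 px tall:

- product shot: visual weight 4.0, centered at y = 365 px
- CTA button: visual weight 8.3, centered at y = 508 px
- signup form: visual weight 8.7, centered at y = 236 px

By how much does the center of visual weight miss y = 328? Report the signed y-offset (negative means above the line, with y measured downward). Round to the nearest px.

Weights sum to 4.0 + 8.3 + 8.7 = 21.0.
Σw·y = 4.0·365 + 8.3·508 + 8.7·236 = 7729.6, so ȳ = 7729.6/21.0 ≈ 368.08.
Difference: 368.08 − 328 ≈ 40.08.

≈ 40 px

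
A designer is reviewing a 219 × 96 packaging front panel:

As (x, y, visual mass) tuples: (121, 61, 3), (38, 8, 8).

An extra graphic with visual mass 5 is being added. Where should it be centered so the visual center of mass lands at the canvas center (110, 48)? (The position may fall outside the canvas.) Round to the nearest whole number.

After adding the extra graphic, total weight = 3 + 8 + 5 = 16.
x: need Σw·x = 16·110 = 1760. Existing = 3·121 + 8·38 = 667. Remainder 1093 / 5 ≈ 218.60.
y: need Σw·y = 16·48 = 768. Existing = 3·61 + 8·8 = 247. Remainder 521 / 5 ≈ 104.20.

(219, 104)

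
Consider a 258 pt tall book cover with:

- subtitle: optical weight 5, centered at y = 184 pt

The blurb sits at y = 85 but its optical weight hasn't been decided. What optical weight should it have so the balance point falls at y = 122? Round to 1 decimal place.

The single fixed element contributes weight 5, moment 5·184 = 920.
For the centroid to hit 122: (920 + w·85) / (5 + w) = 122.
Rearranging, w·(85 − 122) = 122·5 − 920 = -310, so w ≈ -310/-37 = 8.38.

w ≈ 8.4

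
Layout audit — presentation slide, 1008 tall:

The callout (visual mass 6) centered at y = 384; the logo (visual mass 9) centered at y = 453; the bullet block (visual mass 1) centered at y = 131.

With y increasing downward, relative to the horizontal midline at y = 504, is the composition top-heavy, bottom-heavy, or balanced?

top-heavy

Σw = 6 + 9 + 1 = 16.
y: (6·384 + 9·453 + 1·131) / 16 = 6512 / 16 ≈ 407.00
Since 407.0 is above (smaller y than) 504, the composition reads top-heavy.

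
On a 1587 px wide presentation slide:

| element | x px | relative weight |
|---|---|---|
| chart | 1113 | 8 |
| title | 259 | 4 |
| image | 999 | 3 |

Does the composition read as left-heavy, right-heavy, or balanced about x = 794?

right-heavy

Σw = 8 + 4 + 3 = 15.
x: (8·1113 + 4·259 + 3·999) / 15 = 12937 / 15 ≈ 862.47
Since 862.5 is right of 794, the composition reads right-heavy.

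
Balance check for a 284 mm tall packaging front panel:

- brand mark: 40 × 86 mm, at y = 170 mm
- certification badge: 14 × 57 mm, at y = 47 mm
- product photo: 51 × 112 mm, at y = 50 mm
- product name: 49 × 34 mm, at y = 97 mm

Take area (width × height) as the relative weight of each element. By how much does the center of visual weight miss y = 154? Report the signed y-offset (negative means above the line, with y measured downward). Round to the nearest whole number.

≈ -62 mm

Areas: brand mark 40·86 = 3440, certification badge 14·57 = 798, product photo 51·112 = 5712, product name 49·34 = 1666. Total weight = 11616.
Σw·y = 3440·170 + 798·47 + 5712·50 + 1666·97 = 1069508, so ȳ = 1069508/11616 ≈ 92.07.
Difference: 92.07 − 154 ≈ -61.93.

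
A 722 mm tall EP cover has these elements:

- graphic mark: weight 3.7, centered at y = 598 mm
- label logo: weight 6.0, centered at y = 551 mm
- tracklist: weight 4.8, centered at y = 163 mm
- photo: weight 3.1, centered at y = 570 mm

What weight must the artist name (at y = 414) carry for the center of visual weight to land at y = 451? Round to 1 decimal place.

Existing Σw = 17.6 (3.7 + 6.0 + 4.8 + 3.1); existing moment 3.7·598 + 6.0·551 + 4.8·163 + 3.1·570 = 8068.0.
Set Σw·y/Σw = 451: (8068.0 + 414w) = 451·(17.6 + w).
Solving: w = (451·17.6 − 8068.0) / (414 − 451) = -130.4 / -37 ≈ 3.52.

w ≈ 3.5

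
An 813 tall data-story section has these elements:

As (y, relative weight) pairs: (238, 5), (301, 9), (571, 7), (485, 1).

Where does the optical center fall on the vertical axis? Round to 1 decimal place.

Σw = 5 + 9 + 7 + 1 = 22.
y-moment: 5·238 + 9·301 + 7·571 + 1·485 = 8381; centroid 8381/22 ≈ 380.95.

y ≈ 381.0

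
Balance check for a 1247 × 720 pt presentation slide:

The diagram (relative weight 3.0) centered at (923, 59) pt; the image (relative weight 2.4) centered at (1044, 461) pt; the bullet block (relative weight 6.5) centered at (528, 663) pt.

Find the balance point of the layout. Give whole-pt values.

Weights sum to 3.0 + 2.4 + 6.5 = 11.9.
x-moment: 3.0·923 + 2.4·1044 + 6.5·528 = 8706.6; centroid 8706.6/11.9 ≈ 731.65.
y-moment: 3.0·59 + 2.4·461 + 6.5·663 = 5592.9; centroid 5592.9/11.9 ≈ 469.99.

(732, 470)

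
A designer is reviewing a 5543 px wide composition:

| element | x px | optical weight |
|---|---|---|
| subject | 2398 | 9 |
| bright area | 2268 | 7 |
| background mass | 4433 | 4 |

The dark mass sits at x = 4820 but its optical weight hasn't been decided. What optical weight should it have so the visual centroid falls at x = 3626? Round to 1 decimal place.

w ≈ 14.5

Fixed elements: Σw = 9 + 7 + 4 = 20, Σw·x = 9·2398 + 7·2268 + 4·4433 = 55190.
Set Σw·x/Σw = 3626: (55190 + 4820w) = 3626·(20 + w).
So w = (3626·20 − 55190)/(4820 − 3626) = 17330/1194 ≈ 14.51.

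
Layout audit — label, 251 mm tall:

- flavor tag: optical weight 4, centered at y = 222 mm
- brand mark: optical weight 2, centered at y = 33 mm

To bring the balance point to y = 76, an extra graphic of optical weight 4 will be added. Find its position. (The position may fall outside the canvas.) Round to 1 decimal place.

With the extra graphic, Σw becomes 4 + 2 + 4 = 10.
y: need Σw·y = 10·76 = 760. Existing = 4·222 + 2·33 = 954. Remainder -194 / 4 ≈ -48.50.

y ≈ -48.5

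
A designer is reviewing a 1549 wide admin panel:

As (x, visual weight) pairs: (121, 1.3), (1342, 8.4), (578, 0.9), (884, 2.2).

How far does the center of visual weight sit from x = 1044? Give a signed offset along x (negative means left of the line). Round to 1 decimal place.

≈ 41.6

Total weight = 1.3 + 8.4 + 0.9 + 2.2 = 12.8.
x: (1.3·121 + 8.4·1342 + 0.9·578 + 2.2·884) / 12.8 = 13895.1 / 12.8 ≈ 1085.55
Difference: 1085.55 − 1044 ≈ 41.55.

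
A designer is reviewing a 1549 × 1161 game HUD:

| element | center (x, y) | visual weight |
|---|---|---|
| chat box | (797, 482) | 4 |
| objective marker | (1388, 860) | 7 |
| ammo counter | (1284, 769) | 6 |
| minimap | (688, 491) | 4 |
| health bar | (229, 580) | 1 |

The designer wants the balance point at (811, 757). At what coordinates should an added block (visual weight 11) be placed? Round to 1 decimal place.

(288.5, 897.7)

New total weight: (4 + 7 + 6 + 4 + 1) + 11 = 33.
x: target moment 33×811 = 26763; current 4·797 + 7·1388 + 6·1284 + 4·688 + 1·229 = 23589; the added block supplies 3174, so x = 3174/11 ≈ 288.55.
y: target moment 33×757 = 24981; current 4·482 + 7·860 + 6·769 + 4·491 + 1·580 = 15106; the added block supplies 9875, so y = 9875/11 ≈ 897.73.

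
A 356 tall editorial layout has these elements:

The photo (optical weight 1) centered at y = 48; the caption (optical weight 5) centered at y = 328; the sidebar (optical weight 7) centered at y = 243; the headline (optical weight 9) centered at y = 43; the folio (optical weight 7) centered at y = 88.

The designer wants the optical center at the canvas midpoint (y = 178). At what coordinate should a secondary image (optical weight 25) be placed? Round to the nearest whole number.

y ≈ 209

After adding the secondary image, total weight = 1 + 5 + 7 + 9 + 7 + 25 = 54.
Along y: (4392 + 25·y) / 54 = 178 (existing moment 1·48 + 5·328 + 7·243 + 9·43 + 7·88 = 4392) ⇒ y = (9612 − 4392) / 25 ≈ 208.80.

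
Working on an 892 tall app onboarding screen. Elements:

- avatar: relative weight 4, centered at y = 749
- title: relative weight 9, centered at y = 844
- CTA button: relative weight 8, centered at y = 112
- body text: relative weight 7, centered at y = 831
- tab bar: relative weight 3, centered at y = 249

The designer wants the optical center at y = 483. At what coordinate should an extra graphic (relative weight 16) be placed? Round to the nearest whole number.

y ≈ 291

New total weight: (4 + 9 + 8 + 7 + 3) + 16 = 47.
y: target moment 47×483 = 22701; current 4·749 + 9·844 + 8·112 + 7·831 + 3·249 = 18052; the extra graphic supplies 4649, so y = 4649/16 ≈ 290.56.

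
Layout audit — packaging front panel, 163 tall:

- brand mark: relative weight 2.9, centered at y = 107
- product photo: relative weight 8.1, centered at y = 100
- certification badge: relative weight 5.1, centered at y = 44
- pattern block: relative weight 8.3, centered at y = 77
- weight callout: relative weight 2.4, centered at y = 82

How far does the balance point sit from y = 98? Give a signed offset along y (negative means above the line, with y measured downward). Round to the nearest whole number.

Total weight = 2.9 + 8.1 + 5.1 + 8.3 + 2.4 = 26.8.
y-moment: 2.9·107 + 8.1·100 + 5.1·44 + 8.3·77 + 2.4·82 = 2180.6; centroid 2180.6/26.8 ≈ 81.37.
Against y = 98, that's 81.37 − 98 = -16.63.

≈ -17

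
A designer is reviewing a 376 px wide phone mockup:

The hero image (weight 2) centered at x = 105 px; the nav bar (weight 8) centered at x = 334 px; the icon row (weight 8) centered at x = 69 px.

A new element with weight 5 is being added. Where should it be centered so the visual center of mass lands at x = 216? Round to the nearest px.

x ≈ 307

After adding the new element, total weight = 2 + 8 + 8 + 5 = 23.
Along x: (3434 + 5·x) / 23 = 216 (existing moment 2·105 + 8·334 + 8·69 = 3434) ⇒ x = (4968 − 3434) / 5 ≈ 306.80.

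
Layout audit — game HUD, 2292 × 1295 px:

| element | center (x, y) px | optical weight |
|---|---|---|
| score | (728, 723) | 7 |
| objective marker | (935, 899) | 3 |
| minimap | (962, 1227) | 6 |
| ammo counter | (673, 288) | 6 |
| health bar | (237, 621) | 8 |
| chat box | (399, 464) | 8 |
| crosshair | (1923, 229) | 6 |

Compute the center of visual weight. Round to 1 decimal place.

(780.4, 611.4)

Total weight = 7 + 3 + 6 + 6 + 8 + 8 + 6 = 44.
Σw·x = 7·728 + 3·935 + 6·962 + 6·673 + 8·237 + 8·399 + 6·1923 = 34337, so x̄ = 34337/44 ≈ 780.39.
Σw·y = 7·723 + 3·899 + 6·1227 + 6·288 + 8·621 + 8·464 + 6·229 = 26902, so ȳ = 26902/44 ≈ 611.41.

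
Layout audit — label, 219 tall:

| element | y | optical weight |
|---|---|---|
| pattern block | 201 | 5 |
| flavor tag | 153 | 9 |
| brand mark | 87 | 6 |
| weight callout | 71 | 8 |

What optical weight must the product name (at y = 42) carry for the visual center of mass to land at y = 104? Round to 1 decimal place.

w ≈ 9.0

Existing Σw = 28 (5 + 9 + 6 + 8); existing moment 5·201 + 9·153 + 6·87 + 8·71 = 3472.
Balance at y = 104 requires (3472 + w·42) / (28 + w) = 104.
So w = (104·28 − 3472)/(42 − 104) = -560/-62 ≈ 9.03.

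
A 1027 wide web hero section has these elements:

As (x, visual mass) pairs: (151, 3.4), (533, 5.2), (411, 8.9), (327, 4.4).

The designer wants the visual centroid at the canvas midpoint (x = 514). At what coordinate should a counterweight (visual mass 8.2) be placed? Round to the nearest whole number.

x ≈ 865

With the counterweight, Σw becomes 3.4 + 5.2 + 8.9 + 4.4 + 8.2 = 30.1.
Along x: (8381.7 + 8.2·x) / 30.1 = 514 (existing moment 3.4·151 + 5.2·533 + 8.9·411 + 4.4·327 = 8381.7) ⇒ x = (15471.4 − 8381.7) / 8.2 ≈ 864.60.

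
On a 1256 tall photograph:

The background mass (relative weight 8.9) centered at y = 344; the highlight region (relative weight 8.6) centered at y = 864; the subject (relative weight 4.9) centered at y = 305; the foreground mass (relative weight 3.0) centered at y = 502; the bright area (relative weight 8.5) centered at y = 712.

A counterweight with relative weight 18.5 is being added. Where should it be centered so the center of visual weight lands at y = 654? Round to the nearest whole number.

With the counterweight, Σw becomes 8.9 + 8.6 + 4.9 + 3.0 + 8.5 + 18.5 = 52.4.
y: target moment 52.4×654 = 34269.6; current 8.9·344 + 8.6·864 + 4.9·305 + 3.0·502 + 8.5·712 = 19544.5; the counterweight supplies 14725.1, so y = 14725.1/18.5 ≈ 795.95.

y ≈ 796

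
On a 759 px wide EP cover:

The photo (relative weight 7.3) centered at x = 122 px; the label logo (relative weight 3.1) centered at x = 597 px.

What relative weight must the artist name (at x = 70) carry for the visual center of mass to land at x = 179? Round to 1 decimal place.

w ≈ 8.1

Fixed elements: Σw = 7.3 + 3.1 = 10.4, Σw·x = 7.3·122 + 3.1·597 = 2741.3.
Balance at x = 179 requires (2741.3 + w·70) / (10.4 + w) = 179.
So w = (179·10.4 − 2741.3)/(70 − 179) = -879.7/-109 ≈ 8.07.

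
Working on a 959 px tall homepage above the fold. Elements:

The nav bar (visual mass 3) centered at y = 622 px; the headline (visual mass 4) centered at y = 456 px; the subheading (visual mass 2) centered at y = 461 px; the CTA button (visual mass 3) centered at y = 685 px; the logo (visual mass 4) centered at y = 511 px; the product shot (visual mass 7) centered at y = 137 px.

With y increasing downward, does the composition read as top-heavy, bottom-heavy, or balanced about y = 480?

top-heavy

Total weight = 3 + 4 + 2 + 3 + 4 + 7 = 23.
Σw·y = 3·622 + 4·456 + 2·461 + 3·685 + 4·511 + 7·137 = 9670, so ȳ = 9670/23 ≈ 420.43.
420.4 vs midline 480 → top-heavy.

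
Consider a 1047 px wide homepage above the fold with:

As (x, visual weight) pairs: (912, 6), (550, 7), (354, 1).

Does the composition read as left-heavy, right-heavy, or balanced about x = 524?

right-heavy

Total weight = 6 + 7 + 1 = 14.
x-moment: 6·912 + 7·550 + 1·354 = 9676; centroid 9676/14 ≈ 691.14.
691.1 vs midline 524 → right-heavy.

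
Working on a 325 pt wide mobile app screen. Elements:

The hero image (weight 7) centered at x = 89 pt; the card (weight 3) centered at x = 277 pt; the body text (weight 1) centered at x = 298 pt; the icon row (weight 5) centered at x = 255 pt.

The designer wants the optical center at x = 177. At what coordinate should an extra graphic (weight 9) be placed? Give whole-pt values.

x ≈ 155

After adding the extra graphic, total weight = 7 + 3 + 1 + 5 + 9 = 25.
x: target moment 25×177 = 4425; current 7·89 + 3·277 + 1·298 + 5·255 = 3027; the extra graphic supplies 1398, so x = 1398/9 ≈ 155.33.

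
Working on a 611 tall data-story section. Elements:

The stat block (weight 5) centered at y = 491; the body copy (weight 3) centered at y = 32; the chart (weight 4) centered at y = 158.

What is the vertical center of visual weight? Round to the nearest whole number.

y ≈ 265

Σw = 5 + 3 + 4 = 12.
y-moment: 5·491 + 3·32 + 4·158 = 3183; centroid 3183/12 ≈ 265.25.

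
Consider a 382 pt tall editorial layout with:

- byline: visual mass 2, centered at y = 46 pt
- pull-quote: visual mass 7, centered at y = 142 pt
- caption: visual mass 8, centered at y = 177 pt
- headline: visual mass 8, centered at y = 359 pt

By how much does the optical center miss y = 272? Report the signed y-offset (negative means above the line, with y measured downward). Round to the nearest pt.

≈ -57 pt

Total weight = 2 + 7 + 8 + 8 = 25.
y-moment: 2·46 + 7·142 + 8·177 + 8·359 = 5374; centroid 5374/25 ≈ 214.96.
Against y = 272, that's 214.96 − 272 = -57.04.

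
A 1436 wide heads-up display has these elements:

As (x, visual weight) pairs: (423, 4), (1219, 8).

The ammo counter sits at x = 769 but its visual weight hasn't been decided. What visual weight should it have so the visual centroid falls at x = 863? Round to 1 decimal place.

w ≈ 11.6

Known weights sum to 4 + 8 = 12; their moment is 4·423 + 8·1219 = 11444.
For the centroid to hit 863: (11444 + w·769) / (12 + w) = 863.
So w = (863·12 − 11444)/(769 − 863) = -1088/-94 ≈ 11.57.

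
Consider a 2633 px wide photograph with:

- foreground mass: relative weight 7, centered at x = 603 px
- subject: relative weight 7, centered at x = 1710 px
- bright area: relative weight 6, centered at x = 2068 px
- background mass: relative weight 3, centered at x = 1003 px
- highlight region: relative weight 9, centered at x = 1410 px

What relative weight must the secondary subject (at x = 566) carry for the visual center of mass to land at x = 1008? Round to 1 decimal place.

Existing Σw = 32 (7 + 7 + 6 + 3 + 9); existing moment 7·603 + 7·1710 + 6·2068 + 3·1003 + 9·1410 = 44298.
Set Σw·x/Σw = 1008: (44298 + 566w) = 1008·(32 + w).
So w = (1008·32 − 44298)/(566 − 1008) = -12042/-442 ≈ 27.24.

w ≈ 27.2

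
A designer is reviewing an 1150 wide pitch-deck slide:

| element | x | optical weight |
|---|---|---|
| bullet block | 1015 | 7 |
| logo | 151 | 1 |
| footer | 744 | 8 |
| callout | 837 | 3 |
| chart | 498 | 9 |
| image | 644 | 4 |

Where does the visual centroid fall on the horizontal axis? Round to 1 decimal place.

x ≈ 711.8

Weights sum to 7 + 1 + 8 + 3 + 9 + 4 = 32.
x: (7·1015 + 1·151 + 8·744 + 3·837 + 9·498 + 4·644) / 32 = 22777 / 32 ≈ 711.78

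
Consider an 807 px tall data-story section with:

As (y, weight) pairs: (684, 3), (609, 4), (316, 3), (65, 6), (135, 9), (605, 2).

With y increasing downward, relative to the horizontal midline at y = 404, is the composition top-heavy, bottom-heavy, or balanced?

Weights sum to 3 + 4 + 3 + 6 + 9 + 2 = 27.
Σw·y = 3·684 + 4·609 + 3·316 + 6·65 + 9·135 + 2·605 = 8251, so ȳ = 8251/27 ≈ 305.59.
Since 305.6 is above (smaller y than) 404, the composition reads top-heavy.

top-heavy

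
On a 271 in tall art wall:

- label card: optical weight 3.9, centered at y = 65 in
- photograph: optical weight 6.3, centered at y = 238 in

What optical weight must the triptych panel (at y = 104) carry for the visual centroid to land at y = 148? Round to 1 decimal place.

Existing Σw = 10.2 (3.9 + 6.3); existing moment 3.9·65 + 6.3·238 = 1752.9.
Set Σw·y/Σw = 148: (1752.9 + 104w) = 148·(10.2 + w).
So w = (148·10.2 − 1752.9)/(104 − 148) = -243.3/-44 ≈ 5.53.

w ≈ 5.5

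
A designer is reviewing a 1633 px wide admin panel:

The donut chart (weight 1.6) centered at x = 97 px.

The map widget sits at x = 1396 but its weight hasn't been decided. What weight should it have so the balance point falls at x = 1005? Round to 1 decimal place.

w ≈ 3.7

The single fixed element contributes weight 1.6, moment 1.6·97 = 155.2.
Set Σw·x/Σw = 1005: (155.2 + 1396w) = 1005·(1.6 + w).
Solving: w = (1005·1.6 − 155.2) / (1396 − 1005) = 1452.8 / 391 ≈ 3.72.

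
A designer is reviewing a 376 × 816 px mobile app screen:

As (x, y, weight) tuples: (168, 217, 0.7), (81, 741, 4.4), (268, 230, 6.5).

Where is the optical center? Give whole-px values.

Total weight = 0.7 + 4.4 + 6.5 = 11.6.
x-moment: 0.7·168 + 4.4·81 + 6.5·268 = 2216.0; centroid 2216.0/11.6 ≈ 191.03.
y-moment: 0.7·217 + 4.4·741 + 6.5·230 = 4907.3; centroid 4907.3/11.6 ≈ 423.04.

(191, 423)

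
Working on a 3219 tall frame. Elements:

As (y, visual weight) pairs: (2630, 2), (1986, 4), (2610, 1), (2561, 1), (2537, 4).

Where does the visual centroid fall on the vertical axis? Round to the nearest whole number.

Total weight = 2 + 4 + 1 + 1 + 4 = 12.
Σw·y = 2·2630 + 4·1986 + 1·2610 + 1·2561 + 4·2537 = 28523, so ȳ = 28523/12 ≈ 2376.92.

y ≈ 2377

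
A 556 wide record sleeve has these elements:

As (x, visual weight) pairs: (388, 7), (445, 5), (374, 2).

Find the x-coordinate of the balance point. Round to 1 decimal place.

Σw = 7 + 5 + 2 = 14.
x-moment: 7·388 + 5·445 + 2·374 = 5689; centroid 5689/14 ≈ 406.36.

x ≈ 406.4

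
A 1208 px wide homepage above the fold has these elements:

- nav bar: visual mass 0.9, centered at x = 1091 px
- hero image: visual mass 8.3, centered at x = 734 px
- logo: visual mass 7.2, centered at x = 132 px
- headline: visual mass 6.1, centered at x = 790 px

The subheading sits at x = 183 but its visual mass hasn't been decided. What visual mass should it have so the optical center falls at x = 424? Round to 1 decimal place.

Fixed elements: Σw = 0.9 + 8.3 + 7.2 + 6.1 = 22.5, Σw·x = 0.9·1091 + 8.3·734 + 7.2·132 + 6.1·790 = 12843.5.
Set Σw·x/Σw = 424: (12843.5 + 183w) = 424·(22.5 + w).
Rearranging, w·(183 − 424) = 424·22.5 − 12843.5 = -3303.5, so w ≈ -3303.5/-241 = 13.71.

w ≈ 13.7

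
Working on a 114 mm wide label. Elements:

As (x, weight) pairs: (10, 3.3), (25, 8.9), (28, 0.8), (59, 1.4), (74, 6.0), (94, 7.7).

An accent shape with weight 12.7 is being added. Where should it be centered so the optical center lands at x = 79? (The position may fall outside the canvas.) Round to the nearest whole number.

With the accent shape, Σw becomes 3.3 + 8.9 + 0.8 + 1.4 + 6.0 + 7.7 + 12.7 = 40.8.
x: need Σw·x = 40.8·79 = 3223.2. Existing = 3.3·10 + 8.9·25 + 0.8·28 + 1.4·59 + 6.0·74 + 7.7·94 = 1528.3. Remainder 1694.9 / 12.7 ≈ 133.46.

x ≈ 133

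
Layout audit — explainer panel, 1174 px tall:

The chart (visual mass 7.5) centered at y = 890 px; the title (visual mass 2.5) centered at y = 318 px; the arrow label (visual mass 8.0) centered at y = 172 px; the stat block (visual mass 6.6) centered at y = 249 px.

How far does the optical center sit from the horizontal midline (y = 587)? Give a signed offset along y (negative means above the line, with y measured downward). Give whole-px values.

≈ -161 px

Total weight = 7.5 + 2.5 + 8.0 + 6.6 = 24.6.
y-moment: 7.5·890 + 2.5·318 + 8.0·172 + 6.6·249 = 10489.4; centroid 10489.4/24.6 ≈ 426.40.
Offset from y = 587: 426.40 − 587 ≈ -160.60.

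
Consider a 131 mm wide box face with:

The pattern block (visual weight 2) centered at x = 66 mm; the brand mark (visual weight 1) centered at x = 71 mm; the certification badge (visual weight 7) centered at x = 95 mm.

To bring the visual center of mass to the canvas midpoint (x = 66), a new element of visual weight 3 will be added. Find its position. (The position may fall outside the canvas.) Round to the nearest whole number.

New total weight: (2 + 1 + 7) + 3 = 13.
x: target moment 13×66 = 858; current 2·66 + 1·71 + 7·95 = 868; the new element supplies -10, so x = -10/3 ≈ -3.33.

x ≈ -3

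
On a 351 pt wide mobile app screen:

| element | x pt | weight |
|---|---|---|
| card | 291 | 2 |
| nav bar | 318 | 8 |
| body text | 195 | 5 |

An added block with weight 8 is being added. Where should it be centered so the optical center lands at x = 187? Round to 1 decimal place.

New total weight: (2 + 8 + 5) + 8 = 23.
Along x: (4101 + 8·x) / 23 = 187 (existing moment 2·291 + 8·318 + 5·195 = 4101) ⇒ x = (4301 − 4101) / 8 ≈ 25.00.

x ≈ 25.0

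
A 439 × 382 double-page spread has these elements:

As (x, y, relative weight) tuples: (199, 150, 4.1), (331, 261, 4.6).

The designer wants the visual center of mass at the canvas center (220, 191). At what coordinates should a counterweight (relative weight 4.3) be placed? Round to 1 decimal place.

With the counterweight, Σw becomes 4.1 + 4.6 + 4.3 = 13.0.
x: need Σw·x = 13.0·220 = 2860.0. Existing = 4.1·199 + 4.6·331 = 2338.5. Remainder 521.5 / 4.3 ≈ 121.28.
y: need Σw·y = 13.0·191 = 2483.0. Existing = 4.1·150 + 4.6·261 = 1815.6. Remainder 667.4 / 4.3 ≈ 155.21.

(121.3, 155.2)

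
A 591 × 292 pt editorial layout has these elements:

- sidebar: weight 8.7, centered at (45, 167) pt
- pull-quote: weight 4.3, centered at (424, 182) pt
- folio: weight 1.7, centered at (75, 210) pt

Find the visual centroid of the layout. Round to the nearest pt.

(159, 176)

Σw = 8.7 + 4.3 + 1.7 = 14.7.
x-moment: 8.7·45 + 4.3·424 + 1.7·75 = 2342.2; centroid 2342.2/14.7 ≈ 159.33.
y-moment: 8.7·167 + 4.3·182 + 1.7·210 = 2592.5; centroid 2592.5/14.7 ≈ 176.36.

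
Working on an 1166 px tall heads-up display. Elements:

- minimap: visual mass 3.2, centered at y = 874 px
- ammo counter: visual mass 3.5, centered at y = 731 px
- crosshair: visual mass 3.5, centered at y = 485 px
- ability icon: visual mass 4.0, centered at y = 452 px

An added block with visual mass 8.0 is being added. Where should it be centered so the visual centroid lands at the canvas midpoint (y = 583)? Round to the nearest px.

With the added block, Σw becomes 3.2 + 3.5 + 3.5 + 4.0 + 8.0 = 22.2.
y: target moment 22.2×583 = 12942.6; current 3.2·874 + 3.5·731 + 3.5·485 + 4.0·452 = 8860.8; the added block supplies 4081.8, so y = 4081.8/8.0 ≈ 510.23.

y ≈ 510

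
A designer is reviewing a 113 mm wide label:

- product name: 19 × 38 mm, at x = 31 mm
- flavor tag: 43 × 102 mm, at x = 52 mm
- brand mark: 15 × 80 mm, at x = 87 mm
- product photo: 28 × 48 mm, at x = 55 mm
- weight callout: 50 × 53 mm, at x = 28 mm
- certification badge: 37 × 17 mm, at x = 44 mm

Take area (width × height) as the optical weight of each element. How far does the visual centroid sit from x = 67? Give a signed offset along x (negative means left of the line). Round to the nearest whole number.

Areas: product name 19·38 = 722, flavor tag 43·102 = 4386, brand mark 15·80 = 1200, product photo 28·48 = 1344, weight callout 50·53 = 2650, certification badge 37·17 = 629. Total weight = 10931.
Σw·x = 530650; x̄ = 530650/10931 ≈ 48.55.
Against x = 67, that's 48.55 − 67 = -18.45.

≈ -18 mm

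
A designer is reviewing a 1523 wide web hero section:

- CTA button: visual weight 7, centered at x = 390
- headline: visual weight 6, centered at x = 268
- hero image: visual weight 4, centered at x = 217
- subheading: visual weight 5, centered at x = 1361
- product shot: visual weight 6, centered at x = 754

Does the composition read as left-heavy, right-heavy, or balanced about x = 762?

left-heavy

Σw = 7 + 6 + 4 + 5 + 6 = 28.
x-moment: 7·390 + 6·268 + 4·217 + 5·1361 + 6·754 = 16535; centroid 16535/28 ≈ 590.54.
590.5 vs midline 762 → left-heavy.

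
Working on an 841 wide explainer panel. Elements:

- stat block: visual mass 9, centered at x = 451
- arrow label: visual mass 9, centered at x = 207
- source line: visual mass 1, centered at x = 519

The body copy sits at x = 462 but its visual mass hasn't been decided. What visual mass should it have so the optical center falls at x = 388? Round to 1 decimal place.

Existing Σw = 19 (9 + 9 + 1); existing moment 9·451 + 9·207 + 1·519 = 6441.
For the centroid to hit 388: (6441 + w·462) / (19 + w) = 388.
So w = (388·19 − 6441)/(462 − 388) = 931/74 ≈ 12.58.

w ≈ 12.6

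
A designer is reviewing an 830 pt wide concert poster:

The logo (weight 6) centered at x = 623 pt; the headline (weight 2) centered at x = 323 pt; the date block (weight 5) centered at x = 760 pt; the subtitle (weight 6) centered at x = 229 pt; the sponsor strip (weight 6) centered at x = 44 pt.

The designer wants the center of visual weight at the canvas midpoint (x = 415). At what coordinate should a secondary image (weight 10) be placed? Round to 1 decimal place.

With the secondary image, Σw becomes 6 + 2 + 5 + 6 + 6 + 10 = 35.
x: need Σw·x = 35·415 = 14525. Existing = 6·623 + 2·323 + 5·760 + 6·229 + 6·44 = 9822. Remainder 4703 / 10 ≈ 470.30.

x ≈ 470.3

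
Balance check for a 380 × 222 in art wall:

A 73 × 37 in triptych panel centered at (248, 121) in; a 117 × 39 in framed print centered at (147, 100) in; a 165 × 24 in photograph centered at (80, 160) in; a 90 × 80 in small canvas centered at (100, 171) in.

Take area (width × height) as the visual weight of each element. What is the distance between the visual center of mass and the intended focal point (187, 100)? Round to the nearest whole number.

≈ 73 in

Areas → weights: triptych panel 73·37 = 2701, framed print 117·39 = 4563, photograph 165·24 = 3960, small canvas 90·80 = 7200; Σw = 18424.
Σw·x = 2701·248 + 4563·147 + 3960·80 + 7200·100 = 2377409, so x̄ = 2377409/18424 ≈ 129.04.
Σw·y = 2701·121 + 4563·100 + 3960·160 + 7200·171 = 2647921, so ȳ = 2647921/18424 ≈ 143.72.
Relative to (187, 100): Δ = (-57.96, 43.72); |Δ| = √(-57.96² + 43.72²) ≈ 72.60.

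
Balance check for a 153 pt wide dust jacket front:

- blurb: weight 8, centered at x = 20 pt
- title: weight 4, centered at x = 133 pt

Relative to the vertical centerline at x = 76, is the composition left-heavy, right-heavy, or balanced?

left-heavy

Σw = 8 + 4 = 12.
x-moment: 8·20 + 4·133 = 692; centroid 692/12 ≈ 57.67.
Since 57.7 is left of 76, the composition reads left-heavy.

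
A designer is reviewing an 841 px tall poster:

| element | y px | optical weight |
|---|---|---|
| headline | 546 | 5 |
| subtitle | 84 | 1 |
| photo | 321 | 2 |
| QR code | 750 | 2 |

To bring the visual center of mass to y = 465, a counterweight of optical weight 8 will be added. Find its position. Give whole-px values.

After adding the counterweight, total weight = 5 + 1 + 2 + 2 + 8 = 18.
y: need Σw·y = 18·465 = 8370. Existing = 5·546 + 1·84 + 2·321 + 2·750 = 4956. Remainder 3414 / 8 ≈ 426.75.

y ≈ 427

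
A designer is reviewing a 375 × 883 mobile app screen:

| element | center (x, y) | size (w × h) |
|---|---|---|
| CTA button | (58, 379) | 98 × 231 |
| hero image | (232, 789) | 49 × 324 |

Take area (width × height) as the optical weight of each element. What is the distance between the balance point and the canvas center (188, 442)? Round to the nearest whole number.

≈ 121

Areas: CTA button 98·231 = 22638, hero image 49·324 = 15876. Total weight = 38514.
x: (22638·58 + 15876·232) / 38514 = 4996236 / 38514 ≈ 129.73
y: (22638·379 + 15876·789) / 38514 = 21105966 / 38514 ≈ 548.01
Relative to (188, 442): Δ = (-58.27, 106.01); |Δ| = √(-58.27² + 106.01²) ≈ 120.97.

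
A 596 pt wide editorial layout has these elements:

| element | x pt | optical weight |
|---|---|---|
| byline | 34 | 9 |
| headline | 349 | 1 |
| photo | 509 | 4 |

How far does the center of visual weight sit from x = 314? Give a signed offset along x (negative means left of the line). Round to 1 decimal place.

Total weight = 9 + 1 + 4 = 14.
Σw·x = 9·34 + 1·349 + 4·509 = 2691, so x̄ = 2691/14 ≈ 192.21.
Offset from x = 314: 192.21 − 314 ≈ -121.79.

≈ -121.8 pt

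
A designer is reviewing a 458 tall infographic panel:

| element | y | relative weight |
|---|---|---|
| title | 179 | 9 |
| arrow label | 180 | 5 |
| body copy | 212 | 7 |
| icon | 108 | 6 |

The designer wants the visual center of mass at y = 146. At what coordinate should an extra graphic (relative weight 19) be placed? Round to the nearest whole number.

New total weight: (9 + 5 + 7 + 6) + 19 = 46.
Along y: (4643 + 19·y) / 46 = 146 (existing moment 9·179 + 5·180 + 7·212 + 6·108 = 4643) ⇒ y = (6716 − 4643) / 19 ≈ 109.11.

y ≈ 109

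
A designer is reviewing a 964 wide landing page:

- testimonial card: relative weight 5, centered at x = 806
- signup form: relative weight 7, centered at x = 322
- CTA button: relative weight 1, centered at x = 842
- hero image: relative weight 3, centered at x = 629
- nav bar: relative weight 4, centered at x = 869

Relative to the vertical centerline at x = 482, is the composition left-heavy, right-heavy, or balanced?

Weights sum to 5 + 7 + 1 + 3 + 4 = 20.
x: (5·806 + 7·322 + 1·842 + 3·629 + 4·869) / 20 = 12489 / 20 ≈ 624.45
624.5 lies right of the midline 482, so the layout is right-heavy.

right-heavy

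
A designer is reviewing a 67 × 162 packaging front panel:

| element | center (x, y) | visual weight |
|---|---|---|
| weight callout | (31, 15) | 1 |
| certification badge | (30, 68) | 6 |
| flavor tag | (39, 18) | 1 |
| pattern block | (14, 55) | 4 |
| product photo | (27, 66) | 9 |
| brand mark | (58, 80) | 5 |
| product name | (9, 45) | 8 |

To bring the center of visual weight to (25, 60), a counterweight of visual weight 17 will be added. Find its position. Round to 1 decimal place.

(21.4, 61.5)

After adding the counterweight, total weight = 1 + 6 + 1 + 4 + 9 + 5 + 8 + 17 = 51.
x: target moment 51×25 = 1275; current 1·31 + 6·30 + 1·39 + 4·14 + 9·27 + 5·58 + 8·9 = 911; the counterweight supplies 364, so x = 364/17 ≈ 21.41.
y: target moment 51×60 = 3060; current 1·15 + 6·68 + 1·18 + 4·55 + 9·66 + 5·80 + 8·45 = 2015; the counterweight supplies 1045, so y = 1045/17 ≈ 61.47.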